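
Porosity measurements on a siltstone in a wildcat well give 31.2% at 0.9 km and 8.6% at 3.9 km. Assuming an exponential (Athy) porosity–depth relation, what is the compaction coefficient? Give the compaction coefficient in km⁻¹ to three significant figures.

Athy: φ(z) = φ₀ e^(−βz) ⇒ φ₁/φ₂ = e^{β(z₂−z₁)} ⇒ β = ln(φ₁/φ₂)/(z₂−z₁)
β = ln(0.312/0.086) / (3.9 − 0.9) = ln(3.628) / 3 = 1.2887 / 3 = 0.4296 km⁻¹

0.430 km⁻¹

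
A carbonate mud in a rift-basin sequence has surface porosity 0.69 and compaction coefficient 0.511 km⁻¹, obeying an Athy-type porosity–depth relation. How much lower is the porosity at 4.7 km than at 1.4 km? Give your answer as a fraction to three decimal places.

0.275

φ(1.4) = 0.69·e^(−0.511×1.4) = 0.3374
φ(4.7) = 0.69·e^(−0.511×4.7) = 0.0625
Δφ = 0.3374 − 0.0625 = 0.2749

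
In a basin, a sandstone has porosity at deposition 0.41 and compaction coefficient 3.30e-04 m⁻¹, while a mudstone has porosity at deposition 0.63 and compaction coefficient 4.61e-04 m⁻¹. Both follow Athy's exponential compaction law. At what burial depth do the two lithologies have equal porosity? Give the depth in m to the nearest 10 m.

Working in km (1 km = 1000 m; c in km⁻¹ = c in m⁻¹ × 1000):
Set n₀ₐ e^(−cₐd) = n₀ᵦ e^(−cᵦd) ⇒ ln(n₀ₐ/n₀ᵦ) = (cₐ − cᵦ)·d
d = ln(0.41/0.63) / (0.33 − 0.461) = -0.4296 / -0.131 = 3.279 km

3280 m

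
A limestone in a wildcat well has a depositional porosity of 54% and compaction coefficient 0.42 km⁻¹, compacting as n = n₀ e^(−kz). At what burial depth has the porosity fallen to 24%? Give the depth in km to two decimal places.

1.93 km

Invert Athy's law: z = ln(n₀/n) / k
z = ln(0.54/0.24) / 0.42 = ln(2.25) / 0.42 = 0.8109 / 0.42 = 1.931 km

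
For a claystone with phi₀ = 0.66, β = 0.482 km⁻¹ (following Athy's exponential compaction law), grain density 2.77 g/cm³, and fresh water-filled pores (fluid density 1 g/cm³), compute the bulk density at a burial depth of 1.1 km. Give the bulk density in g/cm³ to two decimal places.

2.08 g/cm³

Porosity at depth: phi = 0.66·exp(−0.482×1.1) = 0.66×0.5885 = 0.3884
Bulk density: ρ_b = (1−phi)ρ_g + phi·ρ_f = 0.6116×2.77 + 0.3884×1
       = 1.694 + 0.388 = 2.083 g/cm³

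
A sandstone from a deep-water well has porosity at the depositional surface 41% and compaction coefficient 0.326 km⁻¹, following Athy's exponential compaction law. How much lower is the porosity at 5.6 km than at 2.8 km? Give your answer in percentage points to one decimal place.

n(2.8) = 0.41·e^(−0.326×2.8) = 0.1646
n(5.6) = 0.41·e^(−0.326×5.6) = 0.0661
Δn = 0.1646 − 0.0661 = 0.0985

9.9 percentage points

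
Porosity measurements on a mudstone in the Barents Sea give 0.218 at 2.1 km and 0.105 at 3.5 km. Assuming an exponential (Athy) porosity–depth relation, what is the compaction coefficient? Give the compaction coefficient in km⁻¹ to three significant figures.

0.522 km⁻¹

Athy: φ(z) = φ₀ e^(−βz) ⇒ φ₁/φ₂ = e^{β(z₂−z₁)} ⇒ β = ln(φ₁/φ₂)/(z₂−z₁)
β = ln(0.218/0.105) / (3.5 − 2.1) = ln(2.076) / 1.4 = 0.7305 / 1.4 = 0.5218 km⁻¹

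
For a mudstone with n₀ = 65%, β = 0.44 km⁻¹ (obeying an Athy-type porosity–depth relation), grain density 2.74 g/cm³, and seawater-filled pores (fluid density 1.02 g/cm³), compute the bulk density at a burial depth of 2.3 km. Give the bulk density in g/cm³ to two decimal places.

2.33 g/cm³

Porosity at depth: n = 0.65·exp(−0.44×2.3) = 0.65×0.3635 = 0.2363
Bulk density: ρ_b = (1−n)ρ_g + n·ρ_f = 0.7637×2.74 + 0.2363×1.02
       = 2.093 + 0.241 = 2.334 g/cm³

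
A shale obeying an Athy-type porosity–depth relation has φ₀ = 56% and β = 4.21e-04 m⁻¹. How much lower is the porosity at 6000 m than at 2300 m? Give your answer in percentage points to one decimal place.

Working in km (1 km = 1000 m; β in km⁻¹ = β in m⁻¹ × 1000):
φ(2.3) = 0.56·e^(−0.421×2.3) = 0.2126
φ(6) = 0.56·e^(−0.421×6) = 0.0448
Δφ = 0.2126 − 0.0448 = 0.1679

16.8 percentage points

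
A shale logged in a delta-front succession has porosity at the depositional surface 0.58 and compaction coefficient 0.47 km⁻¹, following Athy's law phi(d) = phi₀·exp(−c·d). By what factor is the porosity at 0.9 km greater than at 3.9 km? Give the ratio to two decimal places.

4.10

phi(d₁)/phi(d₂) = e^(−c·d₁)/e^(−c·d₂) = e^{c(d₂−d₁)}
= exp(0.47 × 3) = exp(1.41) = 4.0960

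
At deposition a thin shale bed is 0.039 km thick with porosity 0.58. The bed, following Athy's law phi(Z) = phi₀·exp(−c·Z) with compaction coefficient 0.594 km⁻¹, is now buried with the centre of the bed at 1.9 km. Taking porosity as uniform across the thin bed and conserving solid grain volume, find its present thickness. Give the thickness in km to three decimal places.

0.020 km

Porosity at 1.9 km: phi = 0.58·exp(−0.594×1.9) = 0.1876
Solid-volume conservation: h(1−phi) = h₀(1−phi₀) ⇒ h = h₀·(1−phi₀)/(1−phi)
h = 0.039 × (1 − 0.58)/(1 − 0.1876) = 0.039 × 0.5170 = 0.0202 km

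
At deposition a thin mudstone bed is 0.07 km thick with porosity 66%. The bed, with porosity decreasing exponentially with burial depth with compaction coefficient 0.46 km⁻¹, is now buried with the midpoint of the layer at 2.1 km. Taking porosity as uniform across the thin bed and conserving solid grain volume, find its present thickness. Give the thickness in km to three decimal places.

0.032 km

Porosity at 2.1 km: n = 0.66·exp(−0.46×2.1) = 0.2512
Solid-volume conservation: h(1−n) = h₀(1−n₀) ⇒ h = h₀·(1−n₀)/(1−n)
h = 0.07 × (1 − 0.66)/(1 − 0.2512) = 0.07 × 0.4541 = 0.0318 km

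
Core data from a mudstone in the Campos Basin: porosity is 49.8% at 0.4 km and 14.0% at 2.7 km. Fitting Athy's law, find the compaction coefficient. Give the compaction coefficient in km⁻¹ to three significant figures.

0.552 km⁻¹

Athy: φ(Z) = φ₀ e^(−cZ) ⇒ φ₁/φ₂ = e^{c(Z₂−Z₁)} ⇒ c = ln(φ₁/φ₂)/(Z₂−Z₁)
c = ln(0.498/0.14) / (2.7 − 0.4) = ln(3.557) / 2.3 = 1.2690 / 2.3 = 0.5517 km⁻¹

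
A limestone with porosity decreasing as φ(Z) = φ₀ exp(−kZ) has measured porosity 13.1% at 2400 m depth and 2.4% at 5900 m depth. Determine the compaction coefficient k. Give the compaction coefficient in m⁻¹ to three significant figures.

0.000485 m⁻¹

Working in km (1 km = 1000 m; k in km⁻¹ = k in m⁻¹ × 1000):
Athy: φ(Z) = φ₀ e^(−kZ) ⇒ φ₁/φ₂ = e^{k(Z₂−Z₁)} ⇒ k = ln(φ₁/φ₂)/(Z₂−Z₁)
k = ln(0.131/0.024) / (5.9 − 2.4) = ln(5.458) / 3.5 = 1.6971 / 3.5 = 0.4849 km⁻¹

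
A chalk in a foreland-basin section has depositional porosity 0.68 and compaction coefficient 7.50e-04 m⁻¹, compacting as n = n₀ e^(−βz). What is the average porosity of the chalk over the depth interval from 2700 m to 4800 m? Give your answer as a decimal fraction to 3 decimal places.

0.045

Working in km (1 km = 1000 m; β in km⁻¹ = β in m⁻¹ × 1000):
⟨n⟩ = (1/(z₂−z₁)) ∫ n₀ e^(−βz) dz = n₀·(e^(−β·z₁) − e^(−β·z₂)) / (β·(z₂−z₁))
e^(−0.75×2.7) = 0.1320; e^(−0.75×4.8) = 0.0273
⟨n⟩ = 0.68 × (0.1320 − 0.0273) / (0.75 × 2.1) = 0.68 × 0.0665 = 0.0452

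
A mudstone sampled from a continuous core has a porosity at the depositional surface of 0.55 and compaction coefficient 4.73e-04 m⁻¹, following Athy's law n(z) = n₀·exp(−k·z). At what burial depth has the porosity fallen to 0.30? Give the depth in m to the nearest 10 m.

1280 m

Working in km (1 km = 1000 m; k in km⁻¹ = k in m⁻¹ × 1000):
Invert Athy's law: z = ln(n₀/n) / k
z = ln(0.55/0.3) / 0.473 = ln(1.833) / 0.473 = 0.6061 / 0.473 = 1.281 km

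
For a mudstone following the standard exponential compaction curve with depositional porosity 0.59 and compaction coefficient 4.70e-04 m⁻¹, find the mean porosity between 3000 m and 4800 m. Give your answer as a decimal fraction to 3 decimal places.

0.097

Working in km (1 km = 1000 m; k in km⁻¹ = k in m⁻¹ × 1000):
⟨φ⟩ = (1/(z₂−z₁)) ∫ φ₀ e^(−kz) dz = φ₀·(e^(−k·z₁) − e^(−k·z₂)) / (k·(z₂−z₁))
e^(−0.47×3) = 0.2441; e^(−0.47×4.8) = 0.1048
⟨φ⟩ = 0.59 × (0.2441 − 0.1048) / (0.47 × 1.8) = 0.59 × 0.1647 = 0.0972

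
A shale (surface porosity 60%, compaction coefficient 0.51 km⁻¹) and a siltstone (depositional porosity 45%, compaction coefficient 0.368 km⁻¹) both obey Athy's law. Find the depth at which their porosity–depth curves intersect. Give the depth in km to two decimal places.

Set φ₀ₐ e^(−cₐz) = φ₀ᵦ e^(−cᵦz) ⇒ ln(φ₀ₐ/φ₀ᵦ) = (cₐ − cᵦ)·z
z = ln(0.6/0.45) / (0.51 − 0.368) = 0.2877 / 0.142 = 2.026 km

2.03 km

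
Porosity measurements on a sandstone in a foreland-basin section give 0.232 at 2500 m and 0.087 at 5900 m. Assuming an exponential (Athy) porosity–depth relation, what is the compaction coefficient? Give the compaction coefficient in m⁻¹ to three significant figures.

0.000288 m⁻¹

Working in km (1 km = 1000 m; β in km⁻¹ = β in m⁻¹ × 1000):
Athy: phi(Z) = phi₀ e^(−βZ) ⇒ phi₁/phi₂ = e^{β(Z₂−Z₁)} ⇒ β = ln(phi₁/phi₂)/(Z₂−Z₁)
β = ln(0.232/0.087) / (5.9 − 2.5) = ln(2.667) / 3.4 = 0.9808 / 3.4 = 0.2885 km⁻¹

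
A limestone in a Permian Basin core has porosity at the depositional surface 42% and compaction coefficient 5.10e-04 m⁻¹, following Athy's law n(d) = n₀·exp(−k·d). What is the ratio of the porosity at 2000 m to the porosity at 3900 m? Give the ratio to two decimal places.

Working in km (1 km = 1000 m; k in km⁻¹ = k in m⁻¹ × 1000):
n(d₁)/n(d₂) = e^(−k·d₁)/e^(−k·d₂) = e^{k(d₂−d₁)}
= exp(0.51 × 1.9) = exp(0.969) = 2.6353

2.64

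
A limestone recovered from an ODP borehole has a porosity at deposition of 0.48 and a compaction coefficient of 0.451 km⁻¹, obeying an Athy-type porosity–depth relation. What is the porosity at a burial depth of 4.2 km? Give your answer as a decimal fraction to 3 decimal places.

0.072

n = n₀·exp(−k·d) = 0.48 × exp(−0.451 × 4.2) = 0.48 × exp(−1.894)
  = 0.48 × 0.1504 = 0.0722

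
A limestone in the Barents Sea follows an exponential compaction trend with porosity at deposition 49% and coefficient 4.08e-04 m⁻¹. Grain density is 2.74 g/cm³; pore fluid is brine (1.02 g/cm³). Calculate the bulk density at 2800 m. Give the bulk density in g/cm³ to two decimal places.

2.47 g/cm³

Working in km (1 km = 1000 m; β in km⁻¹ = β in m⁻¹ × 1000):
Porosity at depth: n = 0.49·exp(−0.408×2.8) = 0.49×0.3191 = 0.1563
Bulk density: ρ_b = (1−n)ρ_g + n·ρ_f = 0.8437×2.74 + 0.1563×1.02
       = 2.312 + 0.159 = 2.471 g/cm³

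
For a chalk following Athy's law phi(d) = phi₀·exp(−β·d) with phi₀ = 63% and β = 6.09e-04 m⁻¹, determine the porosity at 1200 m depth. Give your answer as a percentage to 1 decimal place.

Working in km (1 km = 1000 m; β in km⁻¹ = β in m⁻¹ × 1000):
phi = phi₀·exp(−β·d) = 0.63 × exp(−0.609 × 1.2) = 0.63 × exp(−0.7308)
  = 0.63 × 0.4815 = 0.3034

30.3%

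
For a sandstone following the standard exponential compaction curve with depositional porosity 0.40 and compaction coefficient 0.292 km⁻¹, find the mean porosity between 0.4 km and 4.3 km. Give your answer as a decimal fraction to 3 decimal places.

0.212

⟨n⟩ = (1/(Z₂−Z₁)) ∫ n₀ e^(−βZ) dZ = n₀·(e^(−β·Z₁) − e^(−β·Z₂)) / (β·(Z₂−Z₁))
e^(−0.292×0.4) = 0.8898; e^(−0.292×4.3) = 0.2849
⟨n⟩ = 0.4 × (0.8898 − 0.2849) / (0.292 × 3.9) = 0.4 × 0.5311 = 0.2125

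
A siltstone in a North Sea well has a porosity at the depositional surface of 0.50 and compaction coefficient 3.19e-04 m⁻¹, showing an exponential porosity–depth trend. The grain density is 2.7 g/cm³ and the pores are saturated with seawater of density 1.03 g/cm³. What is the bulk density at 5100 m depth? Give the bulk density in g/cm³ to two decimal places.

Working in km (1 km = 1000 m; c in km⁻¹ = c in m⁻¹ × 1000):
Porosity at depth: n = 0.5·exp(−0.319×5.1) = 0.5×0.1965 = 0.0983
Bulk density: ρ_b = (1−n)ρ_g + n·ρ_f = 0.9017×2.7 + 0.0983×1.03
       = 2.435 + 0.101 = 2.536 g/cm³

2.54 g/cm³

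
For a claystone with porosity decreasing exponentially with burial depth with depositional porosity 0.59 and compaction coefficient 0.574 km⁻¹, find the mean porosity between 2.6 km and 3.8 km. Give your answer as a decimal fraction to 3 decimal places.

0.096

⟨phi⟩ = (1/(d₂−d₁)) ∫ phi₀ e^(−βd) dd = phi₀·(e^(−β·d₁) − e^(−β·d₂)) / (β·(d₂−d₁))
e^(−0.574×2.6) = 0.2248; e^(−0.574×3.8) = 0.1129
⟨phi⟩ = 0.59 × (0.2248 − 0.1129) / (0.574 × 1.2) = 0.59 × 0.1625 = 0.0959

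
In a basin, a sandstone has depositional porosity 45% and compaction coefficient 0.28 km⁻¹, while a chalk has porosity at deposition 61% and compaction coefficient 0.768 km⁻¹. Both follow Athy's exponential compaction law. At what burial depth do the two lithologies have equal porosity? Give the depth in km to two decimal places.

Set phi₀ₐ e^(−kₐz) = phi₀ᵦ e^(−kᵦz) ⇒ ln(phi₀ₐ/phi₀ᵦ) = (kₐ − kᵦ)·z
z = ln(0.45/0.61) / (0.28 − 0.768) = -0.3042 / -0.488 = 0.623 km

0.62 km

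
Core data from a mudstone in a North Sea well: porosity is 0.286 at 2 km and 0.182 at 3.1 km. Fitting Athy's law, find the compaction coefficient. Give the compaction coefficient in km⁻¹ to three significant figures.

0.411 km⁻¹

Athy: n(d) = n₀ e^(−cd) ⇒ n₁/n₂ = e^{c(d₂−d₁)} ⇒ c = ln(n₁/n₂)/(d₂−d₁)
c = ln(0.286/0.182) / (3.1 − 2) = ln(1.571) / 1.1 = 0.4520 / 1.1 = 0.4109 km⁻¹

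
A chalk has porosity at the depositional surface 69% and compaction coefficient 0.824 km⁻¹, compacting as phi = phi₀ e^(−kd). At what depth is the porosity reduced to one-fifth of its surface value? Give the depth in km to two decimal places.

1.95 km

phi/phi₀ = 1/5 ⇒ exp(−k·d) = 1/5 ⇒ d = ln(5) / k
d = 1.6094 / 0.824 = 1.953 km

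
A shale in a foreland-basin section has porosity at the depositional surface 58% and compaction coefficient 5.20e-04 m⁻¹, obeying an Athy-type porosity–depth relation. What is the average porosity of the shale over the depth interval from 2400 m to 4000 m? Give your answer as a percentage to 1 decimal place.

Working in km (1 km = 1000 m; k in km⁻¹ = k in m⁻¹ × 1000):
⟨n⟩ = (1/(z₂−z₁)) ∫ n₀ e^(−kz) dz = n₀·(e^(−k·z₁) − e^(−k·z₂)) / (k·(z₂−z₁))
e^(−0.52×2.4) = 0.2871; e^(−0.52×4) = 0.1249
⟨n⟩ = 0.58 × (0.2871 − 0.1249) / (0.52 × 1.6) = 0.58 × 0.1949 = 0.1130

11.3%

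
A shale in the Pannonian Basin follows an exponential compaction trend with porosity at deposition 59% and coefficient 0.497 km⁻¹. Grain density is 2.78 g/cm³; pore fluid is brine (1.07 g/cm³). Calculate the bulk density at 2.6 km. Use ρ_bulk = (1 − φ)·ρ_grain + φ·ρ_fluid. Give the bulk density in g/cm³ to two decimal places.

2.50 g/cm³

Porosity at depth: n = 0.59·exp(−0.497×2.6) = 0.59×0.2747 = 0.1621
Bulk density: ρ_b = (1−n)ρ_g + n·ρ_f = 0.8379×2.78 + 0.1621×1.07
       = 2.329 + 0.173 = 2.503 g/cm³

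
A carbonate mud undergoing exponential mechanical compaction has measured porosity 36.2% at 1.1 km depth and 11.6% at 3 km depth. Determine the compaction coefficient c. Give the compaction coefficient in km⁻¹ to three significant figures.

Athy: n(d) = n₀ e^(−cd) ⇒ n₁/n₂ = e^{c(d₂−d₁)} ⇒ c = ln(n₁/n₂)/(d₂−d₁)
c = ln(0.362/0.116) / (3 − 1.1) = ln(3.121) / 1.9 = 1.1381 / 1.9 = 0.599 km⁻¹

0.599 km⁻¹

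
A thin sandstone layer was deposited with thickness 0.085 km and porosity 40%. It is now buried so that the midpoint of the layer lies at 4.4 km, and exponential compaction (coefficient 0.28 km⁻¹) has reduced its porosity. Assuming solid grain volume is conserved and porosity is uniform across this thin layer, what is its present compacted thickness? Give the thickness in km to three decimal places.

0.058 km

Porosity at 4.4 km: n = 0.4·exp(−0.28×4.4) = 0.1167
Solid-volume conservation: h(1−n) = h₀(1−n₀) ⇒ h = h₀·(1−n₀)/(1−n)
h = 0.085 × (1 − 0.4)/(1 − 0.1167) = 0.085 × 0.6793 = 0.0577 km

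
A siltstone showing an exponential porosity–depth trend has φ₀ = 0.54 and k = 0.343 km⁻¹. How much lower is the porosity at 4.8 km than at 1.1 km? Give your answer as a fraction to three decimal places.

0.266

φ(1.1) = 0.54·e^(−0.343×1.1) = 0.3703
φ(4.8) = 0.54·e^(−0.343×4.8) = 0.1041
Δφ = 0.3703 − 0.1041 = 0.2662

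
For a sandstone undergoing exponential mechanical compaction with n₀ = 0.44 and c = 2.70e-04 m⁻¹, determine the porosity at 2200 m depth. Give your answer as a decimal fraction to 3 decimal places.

0.243

Working in km (1 km = 1000 m; c in km⁻¹ = c in m⁻¹ × 1000):
n = n₀·exp(−c·d) = 0.44 × exp(−0.27 × 2.2) = 0.44 × exp(−0.594)
  = 0.44 × 0.5521 = 0.2429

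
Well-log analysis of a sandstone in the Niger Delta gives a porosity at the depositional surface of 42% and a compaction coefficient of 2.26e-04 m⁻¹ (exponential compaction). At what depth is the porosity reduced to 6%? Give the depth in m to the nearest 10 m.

8610 m

Working in km (1 km = 1000 m; k in km⁻¹ = k in m⁻¹ × 1000):
Invert Athy's law: Z = ln(n₀/n) / k
Z = ln(0.42/0.06) / 0.226 = ln(7) / 0.226 = 1.9459 / 0.226 = 8.610 km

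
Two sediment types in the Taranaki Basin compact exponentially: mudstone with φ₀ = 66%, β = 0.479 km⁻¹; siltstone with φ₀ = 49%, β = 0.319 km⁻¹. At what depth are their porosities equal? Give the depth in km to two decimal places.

1.86 km

Set φ₀ₐ e^(−βₐd) = φ₀ᵦ e^(−βᵦd) ⇒ ln(φ₀ₐ/φ₀ᵦ) = (βₐ − βᵦ)·d
d = ln(0.66/0.49) / (0.479 − 0.319) = 0.2978 / 0.16 = 1.861 km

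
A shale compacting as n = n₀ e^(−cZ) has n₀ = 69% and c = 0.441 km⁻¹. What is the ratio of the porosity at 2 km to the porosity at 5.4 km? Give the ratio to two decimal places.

n(Z₁)/n(Z₂) = e^(−c·Z₁)/e^(−c·Z₂) = e^{c(Z₂−Z₁)}
= exp(0.441 × 3.4) = exp(1.499) = 4.4790

4.48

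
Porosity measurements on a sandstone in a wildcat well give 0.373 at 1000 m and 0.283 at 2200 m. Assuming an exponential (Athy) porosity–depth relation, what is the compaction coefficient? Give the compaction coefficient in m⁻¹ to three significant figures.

0.000230 m⁻¹

Working in km (1 km = 1000 m; k in km⁻¹ = k in m⁻¹ × 1000):
Athy: n(d) = n₀ e^(−kd) ⇒ n₁/n₂ = e^{k(d₂−d₁)} ⇒ k = ln(n₁/n₂)/(d₂−d₁)
k = ln(0.373/0.283) / (2.2 − 1) = ln(1.318) / 1.2 = 0.2761 / 1.2 = 0.2301 km⁻¹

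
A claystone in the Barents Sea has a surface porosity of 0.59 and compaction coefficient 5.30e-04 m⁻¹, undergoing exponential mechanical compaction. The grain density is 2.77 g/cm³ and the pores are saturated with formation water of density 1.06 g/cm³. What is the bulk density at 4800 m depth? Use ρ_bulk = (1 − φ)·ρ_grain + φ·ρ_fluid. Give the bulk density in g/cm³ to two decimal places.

Working in km (1 km = 1000 m; β in km⁻¹ = β in m⁻¹ × 1000):
Porosity at depth: n = 0.59·exp(−0.53×4.8) = 0.59×0.0786 = 0.0463
Bulk density: ρ_b = (1−n)ρ_g + n·ρ_f = 0.9537×2.77 + 0.0463×1.06
       = 2.642 + 0.049 = 2.691 g/cm³

2.69 g/cm³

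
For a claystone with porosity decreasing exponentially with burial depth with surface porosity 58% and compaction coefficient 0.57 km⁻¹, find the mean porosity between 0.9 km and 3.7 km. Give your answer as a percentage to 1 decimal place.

⟨φ⟩ = (1/(d₂−d₁)) ∫ φ₀ e^(−βd) dd = φ₀·(e^(−β·d₁) − e^(−β·d₂)) / (β·(d₂−d₁))
e^(−0.57×0.9) = 0.5987; e^(−0.57×3.7) = 0.1214
⟨φ⟩ = 0.58 × (0.5987 − 0.1214) / (0.57 × 2.8) = 0.58 × 0.2991 = 0.1735

17.3%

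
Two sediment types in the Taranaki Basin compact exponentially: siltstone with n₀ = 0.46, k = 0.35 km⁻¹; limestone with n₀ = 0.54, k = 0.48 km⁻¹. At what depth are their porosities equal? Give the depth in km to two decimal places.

1.23 km

Set n₀ₐ e^(−kₐz) = n₀ᵦ e^(−kᵦz) ⇒ ln(n₀ₐ/n₀ᵦ) = (kₐ − kᵦ)·z
z = ln(0.46/0.54) / (0.35 − 0.48) = -0.1603 / -0.13 = 1.233 km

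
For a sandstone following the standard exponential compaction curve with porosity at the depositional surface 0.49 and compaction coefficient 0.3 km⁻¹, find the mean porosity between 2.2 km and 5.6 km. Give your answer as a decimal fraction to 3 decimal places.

0.159

⟨n⟩ = (1/(Z₂−Z₁)) ∫ n₀ e^(−βZ) dZ = n₀·(e^(−β·Z₁) − e^(−β·Z₂)) / (β·(Z₂−Z₁))
e^(−0.3×2.2) = 0.5169; e^(−0.3×5.6) = 0.1864
⟨n⟩ = 0.49 × (0.5169 − 0.1864) / (0.3 × 3.4) = 0.49 × 0.3240 = 0.1588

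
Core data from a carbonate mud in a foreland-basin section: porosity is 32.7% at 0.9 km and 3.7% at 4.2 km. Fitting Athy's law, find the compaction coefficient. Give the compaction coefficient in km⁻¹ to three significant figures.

Athy: φ(Z) = φ₀ e^(−kZ) ⇒ φ₁/φ₂ = e^{k(Z₂−Z₁)} ⇒ k = ln(φ₁/φ₂)/(Z₂−Z₁)
k = ln(0.327/0.037) / (4.2 − 0.9) = ln(8.838) / 3.3 = 2.1790 / 3.3 = 0.6603 km⁻¹

0.660 km⁻¹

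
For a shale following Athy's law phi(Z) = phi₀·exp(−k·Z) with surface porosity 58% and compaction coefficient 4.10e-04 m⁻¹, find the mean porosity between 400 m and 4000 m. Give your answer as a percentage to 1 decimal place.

Working in km (1 km = 1000 m; k in km⁻¹ = k in m⁻¹ × 1000):
⟨phi⟩ = (1/(Z₂−Z₁)) ∫ phi₀ e^(−kZ) dZ = phi₀·(e^(−k·Z₁) − e^(−k·Z₂)) / (k·(Z₂−Z₁))
e^(−0.41×0.4) = 0.8487; e^(−0.41×4) = 0.1940
⟨phi⟩ = 0.58 × (0.8487 − 0.1940) / (0.41 × 3.6) = 0.58 × 0.4436 = 0.2573

25.7%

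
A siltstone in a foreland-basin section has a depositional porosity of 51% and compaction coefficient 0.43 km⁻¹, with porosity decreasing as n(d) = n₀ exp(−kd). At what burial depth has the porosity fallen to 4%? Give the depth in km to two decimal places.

5.92 km

Invert Athy's law: d = ln(n₀/n) / k
d = ln(0.51/0.04) / 0.43 = ln(12.75) / 0.43 = 2.5455 / 0.43 = 5.920 km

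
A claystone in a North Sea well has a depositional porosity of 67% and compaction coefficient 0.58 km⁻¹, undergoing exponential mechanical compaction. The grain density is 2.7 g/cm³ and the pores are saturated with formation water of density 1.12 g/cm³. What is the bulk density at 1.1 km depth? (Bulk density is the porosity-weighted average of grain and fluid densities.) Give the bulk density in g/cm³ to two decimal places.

2.14 g/cm³

Porosity at depth: φ = 0.67·exp(−0.58×1.1) = 0.67×0.5283 = 0.3540
Bulk density: ρ_b = (1−φ)ρ_g + φ·ρ_f = 0.6460×2.7 + 0.3540×1.12
       = 1.744 + 0.396 = 2.141 g/cm³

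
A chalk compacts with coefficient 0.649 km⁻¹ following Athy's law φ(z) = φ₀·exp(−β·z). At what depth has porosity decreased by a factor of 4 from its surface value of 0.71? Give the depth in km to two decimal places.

2.14 km

φ/φ₀ = 1/4 ⇒ exp(−β·z) = 1/4 ⇒ z = ln(4) / β
z = 1.3863 / 0.649 = 2.136 km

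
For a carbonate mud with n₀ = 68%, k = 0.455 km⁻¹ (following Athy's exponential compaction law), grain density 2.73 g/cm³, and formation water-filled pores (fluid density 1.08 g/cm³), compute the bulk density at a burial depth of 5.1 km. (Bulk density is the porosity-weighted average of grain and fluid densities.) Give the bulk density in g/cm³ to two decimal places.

Porosity at depth: n = 0.68·exp(−0.455×5.1) = 0.68×0.0982 = 0.0668
Bulk density: ρ_b = (1−n)ρ_g + n·ρ_f = 0.9332×2.73 + 0.0668×1.08
       = 2.548 + 0.072 = 2.620 g/cm³

2.62 g/cm³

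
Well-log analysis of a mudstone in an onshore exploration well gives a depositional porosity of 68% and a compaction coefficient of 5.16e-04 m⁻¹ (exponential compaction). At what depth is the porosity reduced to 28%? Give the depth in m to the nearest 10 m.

Working in km (1 km = 1000 m; k in km⁻¹ = k in m⁻¹ × 1000):
Invert Athy's law: d = ln(n₀/n) / k
d = ln(0.68/0.28) / 0.516 = ln(2.429) / 0.516 = 0.8873 / 0.516 = 1.720 km

1720 m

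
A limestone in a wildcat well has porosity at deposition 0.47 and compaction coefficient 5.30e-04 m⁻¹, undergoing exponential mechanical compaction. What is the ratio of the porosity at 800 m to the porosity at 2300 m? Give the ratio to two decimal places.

2.21

Working in km (1 km = 1000 m; c in km⁻¹ = c in m⁻¹ × 1000):
φ(Z₁)/φ(Z₂) = e^(−c·Z₁)/e^(−c·Z₂) = e^{c(Z₂−Z₁)}
= exp(0.53 × 1.5) = exp(0.795) = 2.2144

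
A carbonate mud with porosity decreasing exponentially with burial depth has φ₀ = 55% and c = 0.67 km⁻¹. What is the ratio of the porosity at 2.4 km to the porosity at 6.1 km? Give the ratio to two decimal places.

φ(Z₁)/φ(Z₂) = e^(−c·Z₁)/e^(−c·Z₂) = e^{c(Z₂−Z₁)}
= exp(0.67 × 3.7) = exp(2.479) = 11.9293

11.93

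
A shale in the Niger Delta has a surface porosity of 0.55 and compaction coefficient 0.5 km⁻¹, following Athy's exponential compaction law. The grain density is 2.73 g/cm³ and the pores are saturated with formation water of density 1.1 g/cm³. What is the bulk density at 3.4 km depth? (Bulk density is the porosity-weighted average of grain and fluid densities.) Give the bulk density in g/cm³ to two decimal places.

2.57 g/cm³

Porosity at depth: φ = 0.55·exp(−0.5×3.4) = 0.55×0.1827 = 0.1005
Bulk density: ρ_b = (1−φ)ρ_g + φ·ρ_f = 0.8995×2.73 + 0.1005×1.1
       = 2.456 + 0.111 = 2.566 g/cm³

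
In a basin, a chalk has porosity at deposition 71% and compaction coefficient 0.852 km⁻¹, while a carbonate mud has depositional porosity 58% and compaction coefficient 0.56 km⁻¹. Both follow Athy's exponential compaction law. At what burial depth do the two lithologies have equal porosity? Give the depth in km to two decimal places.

0.69 km

Set n₀ₐ e^(−kₐz) = n₀ᵦ e^(−kᵦz) ⇒ ln(n₀ₐ/n₀ᵦ) = (kₐ − kᵦ)·z
z = ln(0.71/0.58) / (0.852 − 0.56) = 0.2022 / 0.292 = 0.693 km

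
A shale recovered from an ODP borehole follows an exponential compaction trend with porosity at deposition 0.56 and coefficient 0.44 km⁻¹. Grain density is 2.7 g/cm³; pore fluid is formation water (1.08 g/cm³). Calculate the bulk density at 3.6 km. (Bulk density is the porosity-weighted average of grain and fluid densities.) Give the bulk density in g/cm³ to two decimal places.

2.51 g/cm³

Porosity at depth: φ = 0.56·exp(−0.44×3.6) = 0.56×0.2052 = 0.1149
Bulk density: ρ_b = (1−φ)ρ_g + φ·ρ_f = 0.8851×2.7 + 0.1149×1.08
       = 2.390 + 0.124 = 2.514 g/cm³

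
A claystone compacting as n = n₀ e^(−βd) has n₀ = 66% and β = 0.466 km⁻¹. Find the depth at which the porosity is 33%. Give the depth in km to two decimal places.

Invert Athy's law: d = ln(n₀/n) / β
d = ln(0.66/0.33) / 0.466 = ln(2) / 0.466 = 0.6931 / 0.466 = 1.487 km

1.49 km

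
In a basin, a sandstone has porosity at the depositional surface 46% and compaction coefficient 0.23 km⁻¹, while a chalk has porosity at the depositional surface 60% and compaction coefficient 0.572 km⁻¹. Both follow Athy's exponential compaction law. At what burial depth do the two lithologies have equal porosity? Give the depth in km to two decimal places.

Set n₀ₐ e^(−cₐd) = n₀ᵦ e^(−cᵦd) ⇒ ln(n₀ₐ/n₀ᵦ) = (cₐ − cᵦ)·d
d = ln(0.46/0.6) / (0.23 − 0.572) = -0.2657 / -0.342 = 0.777 km

0.78 km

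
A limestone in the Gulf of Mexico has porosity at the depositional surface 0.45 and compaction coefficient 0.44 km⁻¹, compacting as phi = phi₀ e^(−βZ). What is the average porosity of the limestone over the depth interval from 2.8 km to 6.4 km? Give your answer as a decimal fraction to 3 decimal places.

⟨phi⟩ = (1/(Z₂−Z₁)) ∫ phi₀ e^(−βZ) dZ = phi₀·(e^(−β·Z₁) − e^(−β·Z₂)) / (β·(Z₂−Z₁))
e^(−0.44×2.8) = 0.2917; e^(−0.44×6.4) = 0.0598
⟨phi⟩ = 0.45 × (0.2917 − 0.0598) / (0.44 × 3.6) = 0.45 × 0.1464 = 0.0659

0.066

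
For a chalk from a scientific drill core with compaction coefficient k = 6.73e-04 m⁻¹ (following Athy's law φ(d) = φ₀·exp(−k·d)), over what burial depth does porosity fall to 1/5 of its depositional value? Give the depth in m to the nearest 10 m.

2390 m

Working in km (1 km = 1000 m; k in km⁻¹ = k in m⁻¹ × 1000):
φ/φ₀ = 1/5 ⇒ exp(−k·d) = 1/5 ⇒ d = ln(5) / k
d = 1.6094 / 0.673 = 2.391 km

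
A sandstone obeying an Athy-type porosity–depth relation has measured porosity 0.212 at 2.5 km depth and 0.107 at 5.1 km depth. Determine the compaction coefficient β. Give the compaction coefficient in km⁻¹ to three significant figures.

0.263 km⁻¹

Athy: φ(d) = φ₀ e^(−βd) ⇒ φ₁/φ₂ = e^{β(d₂−d₁)} ⇒ β = ln(φ₁/φ₂)/(d₂−d₁)
β = ln(0.212/0.107) / (5.1 − 2.5) = ln(1.981) / 2.6 = 0.6838 / 2.6 = 0.263 km⁻¹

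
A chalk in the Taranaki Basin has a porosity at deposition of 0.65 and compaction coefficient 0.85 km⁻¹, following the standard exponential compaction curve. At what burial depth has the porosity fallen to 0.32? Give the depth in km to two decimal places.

Invert Athy's law: Z = ln(n₀/n) / c
Z = ln(0.65/0.32) / 0.85 = ln(2.031) / 0.85 = 0.7087 / 0.85 = 0.834 km

0.83 km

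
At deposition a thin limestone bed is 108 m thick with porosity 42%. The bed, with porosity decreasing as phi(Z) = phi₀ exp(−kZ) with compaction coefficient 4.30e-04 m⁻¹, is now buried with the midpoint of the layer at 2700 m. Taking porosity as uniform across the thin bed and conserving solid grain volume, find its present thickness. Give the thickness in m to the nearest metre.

72 m

Working in km (1 km = 1000 m; k in km⁻¹ = k in m⁻¹ × 1000):
Porosity at 2.7 km: phi = 0.42·exp(−0.43×2.7) = 0.1315
Solid-volume conservation: h(1−phi) = h₀(1−phi₀) ⇒ h = h₀·(1−phi₀)/(1−phi)
h = 0.108 × (1 − 0.42)/(1 − 0.1315) = 0.108 × 0.6678 = 0.0721 km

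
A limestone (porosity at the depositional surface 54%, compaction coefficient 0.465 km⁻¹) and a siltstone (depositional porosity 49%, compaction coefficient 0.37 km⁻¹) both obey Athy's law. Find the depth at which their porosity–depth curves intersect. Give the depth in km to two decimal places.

Set φ₀ₐ e^(−cₐz) = φ₀ᵦ e^(−cᵦz) ⇒ ln(φ₀ₐ/φ₀ᵦ) = (cₐ − cᵦ)·z
z = ln(0.54/0.49) / (0.465 − 0.37) = 0.0972 / 0.095 = 1.023 km

1.02 km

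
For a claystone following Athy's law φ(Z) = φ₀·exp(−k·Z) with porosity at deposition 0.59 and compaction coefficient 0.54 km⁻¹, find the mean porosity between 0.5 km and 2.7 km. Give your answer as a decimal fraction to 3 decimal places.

0.264

⟨φ⟩ = (1/(Z₂−Z₁)) ∫ φ₀ e^(−kZ) dZ = φ₀·(e^(−k·Z₁) − e^(−k·Z₂)) / (k·(Z₂−Z₁))
e^(−0.54×0.5) = 0.7634; e^(−0.54×2.7) = 0.2327
⟨φ⟩ = 0.59 × (0.7634 − 0.2327) / (0.54 × 2.2) = 0.59 × 0.4467 = 0.2636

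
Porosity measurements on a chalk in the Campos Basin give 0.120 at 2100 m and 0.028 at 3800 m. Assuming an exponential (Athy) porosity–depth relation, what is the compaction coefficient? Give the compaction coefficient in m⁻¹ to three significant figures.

Working in km (1 km = 1000 m; k in km⁻¹ = k in m⁻¹ × 1000):
Athy: n(z) = n₀ e^(−kz) ⇒ n₁/n₂ = e^{k(z₂−z₁)} ⇒ k = ln(n₁/n₂)/(z₂−z₁)
k = ln(0.12/0.028) / (3.8 − 2.1) = ln(4.286) / 1.7 = 1.4553 / 1.7 = 0.8561 km⁻¹

0.000856 m⁻¹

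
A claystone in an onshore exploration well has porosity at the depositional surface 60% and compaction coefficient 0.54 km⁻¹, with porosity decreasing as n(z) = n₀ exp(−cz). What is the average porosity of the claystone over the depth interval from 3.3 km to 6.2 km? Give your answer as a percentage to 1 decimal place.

⟨n⟩ = (1/(z₂−z₁)) ∫ n₀ e^(−cz) dz = n₀·(e^(−c·z₁) − e^(−c·z₂)) / (c·(z₂−z₁))
e^(−0.54×3.3) = 0.1683; e^(−0.54×6.2) = 0.0352
⟨n⟩ = 0.6 × (0.1683 − 0.0352) / (0.54 × 2.9) = 0.6 × 0.0850 = 0.0510

5.1%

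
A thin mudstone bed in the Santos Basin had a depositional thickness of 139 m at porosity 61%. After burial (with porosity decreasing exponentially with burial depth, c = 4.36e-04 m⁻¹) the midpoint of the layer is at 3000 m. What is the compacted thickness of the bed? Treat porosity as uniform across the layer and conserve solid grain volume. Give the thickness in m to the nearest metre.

Working in km (1 km = 1000 m; c in km⁻¹ = c in m⁻¹ × 1000):
Porosity at 3 km: n = 0.61·exp(−0.436×3) = 0.1649
Solid-volume conservation: h(1−n) = h₀(1−n₀) ⇒ h = h₀·(1−n₀)/(1−n)
h = 0.139 × (1 − 0.61)/(1 − 0.1649) = 0.139 × 0.4670 = 0.0649 km

65 m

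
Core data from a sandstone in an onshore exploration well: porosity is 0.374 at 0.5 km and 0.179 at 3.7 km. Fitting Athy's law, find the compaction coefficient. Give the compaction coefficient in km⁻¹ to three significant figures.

Athy: phi(Z) = phi₀ e^(−βZ) ⇒ phi₁/phi₂ = e^{β(Z₂−Z₁)} ⇒ β = ln(phi₁/phi₂)/(Z₂−Z₁)
β = ln(0.374/0.179) / (3.7 − 0.5) = ln(2.089) / 3.2 = 0.7369 / 3.2 = 0.2303 km⁻¹

0.230 km⁻¹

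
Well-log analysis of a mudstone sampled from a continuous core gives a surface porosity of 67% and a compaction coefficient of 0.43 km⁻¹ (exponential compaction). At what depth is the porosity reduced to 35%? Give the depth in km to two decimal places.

Invert Athy's law: z = ln(φ₀/φ) / k
z = ln(0.67/0.35) / 0.43 = ln(1.914) / 0.43 = 0.6493 / 0.43 = 1.510 km

1.51 km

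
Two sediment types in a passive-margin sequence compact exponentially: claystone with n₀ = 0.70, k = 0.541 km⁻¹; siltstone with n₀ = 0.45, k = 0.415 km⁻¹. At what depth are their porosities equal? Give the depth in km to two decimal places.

Set n₀ₐ e^(−kₐZ) = n₀ᵦ e^(−kᵦZ) ⇒ ln(n₀ₐ/n₀ᵦ) = (kₐ − kᵦ)·Z
Z = ln(0.7/0.45) / (0.541 − 0.415) = 0.4418 / 0.126 = 3.507 km

3.51 km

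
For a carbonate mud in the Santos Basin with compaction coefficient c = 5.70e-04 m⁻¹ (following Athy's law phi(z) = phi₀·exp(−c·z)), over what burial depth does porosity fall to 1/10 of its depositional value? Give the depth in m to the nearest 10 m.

Working in km (1 km = 1000 m; c in km⁻¹ = c in m⁻¹ × 1000):
phi/phi₀ = 1/10 ⇒ exp(−c·z) = 1/10 ⇒ z = ln(10) / c
z = 2.3026 / 0.57 = 4.040 km

4040 m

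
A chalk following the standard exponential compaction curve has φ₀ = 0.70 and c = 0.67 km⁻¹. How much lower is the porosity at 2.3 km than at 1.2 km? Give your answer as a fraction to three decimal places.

φ(1.2) = 0.7·e^(−0.67×1.2) = 0.3133
φ(2.3) = 0.7·e^(−0.67×2.3) = 0.1499
Δφ = 0.3133 − 0.1499 = 0.1634

0.163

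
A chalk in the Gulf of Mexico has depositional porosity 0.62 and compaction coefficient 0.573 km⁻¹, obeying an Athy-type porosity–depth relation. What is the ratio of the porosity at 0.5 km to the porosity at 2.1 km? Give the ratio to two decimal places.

2.50

n(Z₁)/n(Z₂) = e^(−k·Z₁)/e^(−k·Z₂) = e^{k(Z₂−Z₁)}
= exp(0.573 × 1.6) = exp(0.9168) = 2.5013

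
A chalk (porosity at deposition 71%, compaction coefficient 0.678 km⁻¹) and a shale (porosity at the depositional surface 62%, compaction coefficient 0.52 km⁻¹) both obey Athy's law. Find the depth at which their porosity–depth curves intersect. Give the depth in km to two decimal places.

0.86 km

Set n₀ₐ e^(−kₐd) = n₀ᵦ e^(−kᵦd) ⇒ ln(n₀ₐ/n₀ᵦ) = (kₐ − kᵦ)·d
d = ln(0.71/0.62) / (0.678 − 0.52) = 0.1355 / 0.158 = 0.858 km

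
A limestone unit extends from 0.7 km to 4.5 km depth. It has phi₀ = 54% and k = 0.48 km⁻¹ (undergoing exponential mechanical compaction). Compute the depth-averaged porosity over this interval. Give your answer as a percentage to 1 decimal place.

17.7%

⟨phi⟩ = (1/(d₂−d₁)) ∫ phi₀ e^(−kd) dd = phi₀·(e^(−k·d₁) − e^(−k·d₂)) / (k·(d₂−d₁))
e^(−0.48×0.7) = 0.7146; e^(−0.48×4.5) = 0.1153
⟨phi⟩ = 0.54 × (0.7146 − 0.1153) / (0.48 × 3.8) = 0.54 × 0.3286 = 0.1774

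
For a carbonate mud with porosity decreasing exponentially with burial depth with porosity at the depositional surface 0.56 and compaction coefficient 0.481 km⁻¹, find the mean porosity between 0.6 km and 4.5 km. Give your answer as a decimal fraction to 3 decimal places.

⟨φ⟩ = (1/(Z₂−Z₁)) ∫ φ₀ e^(−kZ) dZ = φ₀·(e^(−k·Z₁) − e^(−k·Z₂)) / (k·(Z₂−Z₁))
e^(−0.481×0.6) = 0.7493; e^(−0.481×4.5) = 0.1148
⟨φ⟩ = 0.56 × (0.7493 − 0.1148) / (0.481 × 3.9) = 0.56 × 0.3382 = 0.1894

0.189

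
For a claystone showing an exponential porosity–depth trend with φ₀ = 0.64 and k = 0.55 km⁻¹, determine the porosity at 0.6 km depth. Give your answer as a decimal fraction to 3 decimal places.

φ = φ₀·exp(−k·d) = 0.64 × exp(−0.55 × 0.6) = 0.64 × exp(−0.33)
  = 0.64 × 0.7189 = 0.4601

0.460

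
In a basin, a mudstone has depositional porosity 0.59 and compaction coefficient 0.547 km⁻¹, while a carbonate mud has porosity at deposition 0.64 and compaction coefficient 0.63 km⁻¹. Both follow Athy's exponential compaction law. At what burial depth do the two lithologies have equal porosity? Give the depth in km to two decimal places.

Set phi₀ₐ e^(−cₐz) = phi₀ᵦ e^(−cᵦz) ⇒ ln(phi₀ₐ/phi₀ᵦ) = (cₐ − cᵦ)·z
z = ln(0.59/0.64) / (0.547 − 0.63) = -0.0813 / -0.083 = 0.980 km

0.98 km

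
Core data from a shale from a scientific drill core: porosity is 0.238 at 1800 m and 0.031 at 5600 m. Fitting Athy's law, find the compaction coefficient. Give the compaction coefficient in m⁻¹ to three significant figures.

0.000536 m⁻¹

Working in km (1 km = 1000 m; β in km⁻¹ = β in m⁻¹ × 1000):
Athy: phi(z) = phi₀ e^(−βz) ⇒ phi₁/phi₂ = e^{β(z₂−z₁)} ⇒ β = ln(phi₁/phi₂)/(z₂−z₁)
β = ln(0.238/0.031) / (5.6 − 1.8) = ln(7.677) / 3.8 = 2.0383 / 3.8 = 0.5364 km⁻¹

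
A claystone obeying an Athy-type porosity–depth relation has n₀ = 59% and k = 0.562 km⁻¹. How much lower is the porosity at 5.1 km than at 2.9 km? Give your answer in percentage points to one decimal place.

8.2 percentage points

n(2.9) = 0.59·e^(−0.562×2.9) = 0.1156
n(5.1) = 0.59·e^(−0.562×5.1) = 0.0336
Δn = 0.1156 − 0.0336 = 0.0820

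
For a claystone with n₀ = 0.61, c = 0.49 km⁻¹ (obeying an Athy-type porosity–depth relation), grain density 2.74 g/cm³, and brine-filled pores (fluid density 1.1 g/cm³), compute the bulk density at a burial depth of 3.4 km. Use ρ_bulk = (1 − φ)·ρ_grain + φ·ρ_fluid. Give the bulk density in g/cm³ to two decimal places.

2.55 g/cm³

Porosity at depth: n = 0.61·exp(−0.49×3.4) = 0.61×0.1890 = 0.1153
Bulk density: ρ_b = (1−n)ρ_g + n·ρ_f = 0.8847×2.74 + 0.1153×1.1
       = 2.424 + 0.127 = 2.551 g/cm³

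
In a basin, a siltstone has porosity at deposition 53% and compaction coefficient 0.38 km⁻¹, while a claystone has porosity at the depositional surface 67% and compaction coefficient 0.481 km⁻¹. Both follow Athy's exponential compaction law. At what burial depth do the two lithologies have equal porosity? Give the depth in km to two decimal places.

Set φ₀ₐ e^(−cₐd) = φ₀ᵦ e^(−cᵦd) ⇒ ln(φ₀ₐ/φ₀ᵦ) = (cₐ − cᵦ)·d
d = ln(0.53/0.67) / (0.38 − 0.481) = -0.2344 / -0.101 = 2.321 km

2.32 km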